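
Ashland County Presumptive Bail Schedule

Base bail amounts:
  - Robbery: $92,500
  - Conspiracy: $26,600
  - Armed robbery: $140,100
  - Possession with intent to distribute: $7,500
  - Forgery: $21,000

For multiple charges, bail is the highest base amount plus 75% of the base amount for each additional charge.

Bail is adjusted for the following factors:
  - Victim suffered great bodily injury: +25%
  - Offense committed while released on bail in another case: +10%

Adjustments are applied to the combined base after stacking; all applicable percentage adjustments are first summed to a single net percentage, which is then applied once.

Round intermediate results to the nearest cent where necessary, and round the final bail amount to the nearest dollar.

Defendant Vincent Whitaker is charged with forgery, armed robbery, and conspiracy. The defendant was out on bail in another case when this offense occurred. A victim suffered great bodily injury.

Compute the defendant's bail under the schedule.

Base amounts from the schedule: forgery $21,000; armed robbery $140,100; conspiracy $26,600.
Stacking rule: highest base plus 75% of each additional charge. Highest is armed robbery at $140,100. Additional: $21,000 × 75% = $15,750; $26,600 × 75% = $19,950. Combined base = $140,100 + $35,700 = $175,800.
Net percentage adjustment: +25% +10% = +35%. $175,800 × 1.35 = $237,330.

$237,330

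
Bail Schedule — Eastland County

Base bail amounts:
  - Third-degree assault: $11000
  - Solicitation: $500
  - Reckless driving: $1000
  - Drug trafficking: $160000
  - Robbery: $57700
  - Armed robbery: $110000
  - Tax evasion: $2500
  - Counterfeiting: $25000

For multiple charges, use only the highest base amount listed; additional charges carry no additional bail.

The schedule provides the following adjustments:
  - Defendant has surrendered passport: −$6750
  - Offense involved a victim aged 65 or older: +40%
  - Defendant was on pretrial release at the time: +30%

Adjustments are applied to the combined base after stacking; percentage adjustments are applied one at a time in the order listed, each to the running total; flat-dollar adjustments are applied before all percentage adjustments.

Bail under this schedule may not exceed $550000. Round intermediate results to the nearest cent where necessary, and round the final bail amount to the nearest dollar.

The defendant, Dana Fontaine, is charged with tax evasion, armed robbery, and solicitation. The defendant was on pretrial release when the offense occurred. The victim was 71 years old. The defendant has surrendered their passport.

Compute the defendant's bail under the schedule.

$187915

Base amounts from the schedule: tax evasion $2500; armed robbery $110000; solicitation $500.
Stacking rule: use the highest base only. Highest is armed robbery at $110000. Combined base = $110000.
Defendant has surrendered passport (−$6750 flat): $110000 − $6750 = $103250.
Offense involved a victim aged 65 or older (+40%): $103250 × 1.4 = $144550.
Defendant was on pretrial release at the time (+30%): $144550 × 1.3 = $187915.
$187915 is within the $550000 maximum.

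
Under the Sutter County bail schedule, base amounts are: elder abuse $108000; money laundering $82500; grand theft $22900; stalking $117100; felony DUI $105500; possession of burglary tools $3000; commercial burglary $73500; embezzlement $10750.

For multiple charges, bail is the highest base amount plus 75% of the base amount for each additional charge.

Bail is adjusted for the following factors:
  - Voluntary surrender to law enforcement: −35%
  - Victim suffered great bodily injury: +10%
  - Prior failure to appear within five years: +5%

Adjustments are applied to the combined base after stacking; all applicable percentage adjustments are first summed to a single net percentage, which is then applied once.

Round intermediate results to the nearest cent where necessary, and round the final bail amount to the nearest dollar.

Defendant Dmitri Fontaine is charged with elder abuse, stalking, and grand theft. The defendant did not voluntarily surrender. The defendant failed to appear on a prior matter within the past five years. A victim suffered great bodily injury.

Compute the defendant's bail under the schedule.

Base amounts from the schedule: elder abuse $108000; stalking $117100; grand theft $22900.
Stacking rule: highest base plus 75% of each additional charge. Highest is stalking at $117100. Additional: $108000 × 75% = $81000; $22900 × 75% = $17175. Combined base = $117100 + $98175 = $215275.
Net percentage adjustment: +10% +5% = +15%. $215275 × 1.15 = $247566.25.
Rounded to the nearest dollar: $247566.

$247566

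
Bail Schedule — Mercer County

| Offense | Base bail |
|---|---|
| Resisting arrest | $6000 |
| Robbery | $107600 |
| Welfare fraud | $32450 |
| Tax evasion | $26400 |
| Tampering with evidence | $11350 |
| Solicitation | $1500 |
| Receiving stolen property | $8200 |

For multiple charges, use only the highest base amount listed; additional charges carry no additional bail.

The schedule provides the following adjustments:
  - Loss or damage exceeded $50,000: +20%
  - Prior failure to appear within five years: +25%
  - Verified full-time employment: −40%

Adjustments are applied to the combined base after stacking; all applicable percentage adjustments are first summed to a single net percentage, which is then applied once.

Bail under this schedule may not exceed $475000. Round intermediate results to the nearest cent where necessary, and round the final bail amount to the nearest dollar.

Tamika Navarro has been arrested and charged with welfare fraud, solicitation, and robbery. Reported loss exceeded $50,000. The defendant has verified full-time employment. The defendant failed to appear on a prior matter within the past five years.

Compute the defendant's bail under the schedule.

$112980

Base amounts from the schedule: welfare fraud $32450; solicitation $1500; robbery $107600.
Stacking rule: use the highest base only. Highest is robbery at $107600. Combined base = $107600.
Net percentage adjustment: +20% +25% −40% = +5%. $107600 × 1.05 = $112980.
$112980 is within the $475000 maximum.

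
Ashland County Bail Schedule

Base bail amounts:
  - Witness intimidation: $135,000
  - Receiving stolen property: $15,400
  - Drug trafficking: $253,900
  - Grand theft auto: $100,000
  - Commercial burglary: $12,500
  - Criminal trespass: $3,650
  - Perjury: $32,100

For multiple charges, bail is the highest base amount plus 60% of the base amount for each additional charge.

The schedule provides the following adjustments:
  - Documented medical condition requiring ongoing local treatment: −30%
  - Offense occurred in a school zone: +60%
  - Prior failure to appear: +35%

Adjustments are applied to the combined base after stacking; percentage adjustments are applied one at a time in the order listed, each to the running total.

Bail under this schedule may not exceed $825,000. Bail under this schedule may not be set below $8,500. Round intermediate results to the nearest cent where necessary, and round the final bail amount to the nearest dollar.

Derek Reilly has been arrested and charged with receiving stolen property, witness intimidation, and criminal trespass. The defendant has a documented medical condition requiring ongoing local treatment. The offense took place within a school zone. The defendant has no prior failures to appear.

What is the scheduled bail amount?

$164,002

Base amounts from the schedule: receiving stolen property $15,400; witness intimidation $135,000; criminal trespass $3,650.
Stacking rule: highest base plus 60% of each additional charge. Highest is witness intimidation at $135,000. Additional: $15,400 × 60% = $9,240; $3,650 × 60% = $2,190. Combined base = $135,000 + $11,430 = $146,430.
Documented medical condition requiring ongoing local treatment (−30%): $146,430 × 0.7 = $102,501.
Offense occurred in a school zone (+60%): $102,501 × 1.6 = $164,001.60.
$164,001.60 is within the $825,000 maximum.
$164,001.60 is at or above the $8,500 minimum.
Rounded to the nearest dollar: $164,002.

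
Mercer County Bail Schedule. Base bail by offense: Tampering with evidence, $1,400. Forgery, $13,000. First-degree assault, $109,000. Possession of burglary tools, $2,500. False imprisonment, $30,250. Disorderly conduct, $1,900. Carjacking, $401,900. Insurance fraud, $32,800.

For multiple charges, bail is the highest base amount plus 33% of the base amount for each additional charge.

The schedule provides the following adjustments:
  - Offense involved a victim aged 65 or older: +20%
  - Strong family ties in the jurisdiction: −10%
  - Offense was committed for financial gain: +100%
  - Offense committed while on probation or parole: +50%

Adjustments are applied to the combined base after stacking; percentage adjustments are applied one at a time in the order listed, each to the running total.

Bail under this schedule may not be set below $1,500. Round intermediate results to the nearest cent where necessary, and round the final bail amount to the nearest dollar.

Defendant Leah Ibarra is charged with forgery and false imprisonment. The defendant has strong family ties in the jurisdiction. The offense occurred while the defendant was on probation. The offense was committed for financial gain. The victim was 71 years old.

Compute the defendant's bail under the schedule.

Base amounts from the schedule: forgery $13,000; false imprisonment $30,250.
Stacking rule: highest base plus 33% of each additional charge. Highest is false imprisonment at $30,250. Additional: $13,000 × 33% = $4,290. Combined base = $30,250 + $4,290 = $34,540.
Offense involved a victim aged 65 or older (+20%): $34,540 × 1.2 = $41,448.
Strong family ties in the jurisdiction (−10%): $41,448 × 0.9 = $37,303.20.
Offense was committed for financial gain (+100%): $37,303.20 × 2 = $74,606.40.
Offense committed while on probation or parole (+50%): $74,606.40 × 1.5 = $111,909.60.
$111,909.60 is at or above the $1,500 minimum.
Rounded to the nearest dollar: $111,910.

$111,910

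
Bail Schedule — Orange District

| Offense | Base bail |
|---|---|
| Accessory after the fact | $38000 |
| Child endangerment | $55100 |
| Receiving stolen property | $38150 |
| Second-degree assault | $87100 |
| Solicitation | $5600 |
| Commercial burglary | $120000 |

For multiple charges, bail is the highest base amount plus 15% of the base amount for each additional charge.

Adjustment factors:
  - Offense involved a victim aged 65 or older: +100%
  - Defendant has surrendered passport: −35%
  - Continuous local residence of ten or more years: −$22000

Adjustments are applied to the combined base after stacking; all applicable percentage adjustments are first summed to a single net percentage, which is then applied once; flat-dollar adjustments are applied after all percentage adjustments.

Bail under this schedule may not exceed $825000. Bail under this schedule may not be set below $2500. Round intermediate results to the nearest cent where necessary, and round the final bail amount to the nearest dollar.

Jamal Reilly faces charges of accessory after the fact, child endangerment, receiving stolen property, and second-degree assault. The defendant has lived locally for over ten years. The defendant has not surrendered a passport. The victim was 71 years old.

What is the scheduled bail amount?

$191575

Base amounts from the schedule: accessory after the fact $38000; child endangerment $55100; receiving stolen property $38150; second-degree assault $87100.
Stacking rule: highest base plus 15% of each additional charge. Highest is second-degree assault at $87100. Additional: $38000 × 15% = $5700; $55100 × 15% = $8265; $38150 × 15% = $5722.50. Combined base = $87100 + $19687.50 = $106787.50.
Offense involved a victim aged 65 or older (+100%): $106787.50 × 2 = $213575.
Continuous local residence of ten or more years (−$22000 flat): $213575 − $22000 = $191575.
$191575 is within the $825000 maximum.
$191575 is at or above the $2500 minimum.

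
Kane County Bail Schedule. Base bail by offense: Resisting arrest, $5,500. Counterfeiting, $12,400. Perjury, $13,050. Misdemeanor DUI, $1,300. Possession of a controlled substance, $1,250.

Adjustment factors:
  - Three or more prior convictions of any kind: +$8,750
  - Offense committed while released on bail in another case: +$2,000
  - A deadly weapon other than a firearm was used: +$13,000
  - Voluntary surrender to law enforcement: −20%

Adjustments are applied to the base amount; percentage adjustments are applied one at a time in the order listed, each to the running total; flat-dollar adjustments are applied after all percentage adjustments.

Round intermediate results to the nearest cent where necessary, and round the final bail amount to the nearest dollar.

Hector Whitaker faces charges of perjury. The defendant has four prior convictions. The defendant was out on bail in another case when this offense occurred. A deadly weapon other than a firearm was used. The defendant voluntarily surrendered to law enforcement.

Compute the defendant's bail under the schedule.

Base amounts from the schedule: perjury $13,050.
Single charge. Combined base = $13,050.
Voluntary surrender to law enforcement (−20%): $13,050 × 0.8 = $10,440.
Three or more prior convictions of any kind (+$8,750 flat): $10,440 + $8,750 = $19,190.
Offense committed while released on bail in another case (+$2,000 flat): $19,190 + $2,000 = $21,190.
A deadly weapon other than a firearm was used (+$13,000 flat): $21,190 + $13,000 = $34,190.

$34,190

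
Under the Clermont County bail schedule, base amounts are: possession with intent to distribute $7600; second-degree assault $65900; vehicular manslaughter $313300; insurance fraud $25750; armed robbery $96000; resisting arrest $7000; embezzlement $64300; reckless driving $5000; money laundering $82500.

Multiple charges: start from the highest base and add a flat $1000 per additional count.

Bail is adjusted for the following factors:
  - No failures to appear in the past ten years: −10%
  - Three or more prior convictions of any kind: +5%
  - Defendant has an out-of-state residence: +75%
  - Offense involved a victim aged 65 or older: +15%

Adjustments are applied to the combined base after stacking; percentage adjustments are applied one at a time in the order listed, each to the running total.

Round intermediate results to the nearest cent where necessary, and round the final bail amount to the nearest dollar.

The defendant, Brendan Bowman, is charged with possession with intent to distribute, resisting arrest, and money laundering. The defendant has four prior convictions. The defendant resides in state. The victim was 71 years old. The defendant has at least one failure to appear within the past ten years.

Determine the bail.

Base amounts from the schedule: possession with intent to distribute $7600; resisting arrest $7000; money laundering $82500.
Stacking rule: highest base plus $1000 per additional charge. Highest is money laundering at $82500; 2 additional charges → +$2000. Combined base = $84500.
Three or more prior convictions of any kind (+5%): $84500 × 1.05 = $88725.
Offense involved a victim aged 65 or older (+15%): $88725 × 1.15 = $102033.75.
Rounded to the nearest dollar: $102034.

$102034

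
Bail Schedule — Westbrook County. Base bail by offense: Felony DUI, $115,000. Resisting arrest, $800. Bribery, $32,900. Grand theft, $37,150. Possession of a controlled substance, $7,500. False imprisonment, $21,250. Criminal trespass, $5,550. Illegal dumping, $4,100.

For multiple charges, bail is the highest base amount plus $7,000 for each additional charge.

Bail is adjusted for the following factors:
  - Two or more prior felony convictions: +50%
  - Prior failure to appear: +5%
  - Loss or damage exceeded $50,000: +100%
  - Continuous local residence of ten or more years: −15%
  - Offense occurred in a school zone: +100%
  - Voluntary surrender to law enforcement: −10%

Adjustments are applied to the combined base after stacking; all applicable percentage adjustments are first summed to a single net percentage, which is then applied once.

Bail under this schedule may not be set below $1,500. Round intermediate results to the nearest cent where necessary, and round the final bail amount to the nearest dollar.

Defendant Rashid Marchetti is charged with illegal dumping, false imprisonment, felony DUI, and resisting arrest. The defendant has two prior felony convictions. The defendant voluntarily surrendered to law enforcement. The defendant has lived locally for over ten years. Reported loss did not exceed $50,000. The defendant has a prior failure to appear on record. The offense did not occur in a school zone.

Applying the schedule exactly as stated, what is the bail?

$176,800

Base amounts from the schedule: illegal dumping $4,100; false imprisonment $21,250; felony DUI $115,000; resisting arrest $800.
Stacking rule: highest base plus $7,000 per additional charge. Highest is felony DUI at $115,000; 3 additional charges → +$21,000. Combined base = $136,000.
Net percentage adjustment: +50% +5% −15% −10% = +30%. $136,000 × 1.3 = $176,800.
$176,800 is at or above the $1,500 minimum.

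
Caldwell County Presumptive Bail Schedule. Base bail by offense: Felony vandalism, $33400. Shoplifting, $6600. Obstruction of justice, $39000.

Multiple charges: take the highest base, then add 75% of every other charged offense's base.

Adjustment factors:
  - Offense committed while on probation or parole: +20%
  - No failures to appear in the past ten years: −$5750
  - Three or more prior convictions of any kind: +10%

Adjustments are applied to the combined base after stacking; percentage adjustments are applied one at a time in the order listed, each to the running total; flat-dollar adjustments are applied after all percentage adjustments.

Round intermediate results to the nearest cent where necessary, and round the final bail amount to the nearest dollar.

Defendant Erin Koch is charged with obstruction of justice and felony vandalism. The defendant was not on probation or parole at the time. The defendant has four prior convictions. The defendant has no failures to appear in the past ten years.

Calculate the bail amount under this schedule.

Base amounts from the schedule: obstruction of justice $39000; felony vandalism $33400.
Stacking rule: highest base plus 75% of each additional charge. Highest is obstruction of justice at $39000. Additional: $33400 × 75% = $25050. Combined base = $39000 + $25050 = $64050.
Three or more prior convictions of any kind (+10%): $64050 × 1.1 = $70455.
No failures to appear in the past ten years (−$5750 flat): $70455 − $5750 = $64705.

$64705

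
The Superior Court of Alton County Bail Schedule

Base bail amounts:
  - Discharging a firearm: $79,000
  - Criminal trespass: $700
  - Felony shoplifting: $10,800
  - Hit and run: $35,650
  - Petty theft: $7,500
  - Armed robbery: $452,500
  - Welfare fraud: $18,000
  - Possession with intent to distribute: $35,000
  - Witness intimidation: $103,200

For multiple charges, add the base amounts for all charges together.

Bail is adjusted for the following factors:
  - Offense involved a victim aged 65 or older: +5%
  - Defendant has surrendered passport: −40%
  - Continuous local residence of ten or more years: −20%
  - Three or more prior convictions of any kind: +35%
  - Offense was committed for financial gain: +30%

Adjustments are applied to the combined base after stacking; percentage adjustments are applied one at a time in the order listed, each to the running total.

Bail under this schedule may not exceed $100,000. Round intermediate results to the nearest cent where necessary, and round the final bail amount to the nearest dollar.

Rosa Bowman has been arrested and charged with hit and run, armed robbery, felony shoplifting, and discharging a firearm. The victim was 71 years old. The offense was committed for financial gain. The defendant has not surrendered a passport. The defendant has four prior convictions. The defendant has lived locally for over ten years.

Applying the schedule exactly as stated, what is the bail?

Base amounts from the schedule: hit and run $35,650; armed robbery $452,500; felony shoplifting $10,800; discharging a firearm $79,000.
Stacking rule: sum of all bases. $35,650 + $452,500 + $10,800 + $79,000 = $577,950.
Offense involved a victim aged 65 or older (+5%): $577,950 × 1.05 = $606,847.50.
Continuous local residence of ten or more years (−20%): $606,847.50 × 0.8 = $485,478.
Three or more prior convictions of any kind (+35%): $485,478 × 1.35 = $655,395.30.
Offense was committed for financial gain (+30%): $655,395.30 × 1.3 = $852,013.89.
Result $852,013.89 exceeds the maximum of $100,000; bail is capped at $100,000.

$100,000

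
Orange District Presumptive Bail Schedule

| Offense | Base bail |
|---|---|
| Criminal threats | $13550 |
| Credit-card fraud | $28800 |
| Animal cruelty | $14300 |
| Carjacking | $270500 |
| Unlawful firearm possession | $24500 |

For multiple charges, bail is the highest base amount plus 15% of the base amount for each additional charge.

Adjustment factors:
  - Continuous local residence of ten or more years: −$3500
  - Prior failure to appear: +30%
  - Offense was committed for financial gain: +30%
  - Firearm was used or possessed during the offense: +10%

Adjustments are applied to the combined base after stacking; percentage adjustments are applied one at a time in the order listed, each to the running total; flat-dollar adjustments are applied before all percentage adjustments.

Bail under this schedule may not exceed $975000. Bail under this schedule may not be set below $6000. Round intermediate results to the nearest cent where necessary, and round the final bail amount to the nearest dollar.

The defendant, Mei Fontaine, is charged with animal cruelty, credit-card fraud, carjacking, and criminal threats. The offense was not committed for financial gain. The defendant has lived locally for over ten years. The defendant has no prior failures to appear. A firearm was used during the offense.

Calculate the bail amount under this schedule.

Base amounts from the schedule: animal cruelty $14300; credit-card fraud $28800; carjacking $270500; criminal threats $13550.
Stacking rule: highest base plus 15% of each additional charge. Highest is carjacking at $270500. Additional: $14300 × 15% = $2145; $28800 × 15% = $4320; $13550 × 15% = $2032.50. Combined base = $270500 + $8497.50 = $278997.50.
Continuous local residence of ten or more years (−$3500 flat): $278997.50 − $3500 = $275497.50.
Firearm was used or possessed during the offense (+10%): $275497.50 × 1.1 = $303047.25.
$303047.25 is within the $975000 maximum.
$303047.25 is at or above the $6000 minimum.
Rounded to the nearest dollar: $303047.

$303047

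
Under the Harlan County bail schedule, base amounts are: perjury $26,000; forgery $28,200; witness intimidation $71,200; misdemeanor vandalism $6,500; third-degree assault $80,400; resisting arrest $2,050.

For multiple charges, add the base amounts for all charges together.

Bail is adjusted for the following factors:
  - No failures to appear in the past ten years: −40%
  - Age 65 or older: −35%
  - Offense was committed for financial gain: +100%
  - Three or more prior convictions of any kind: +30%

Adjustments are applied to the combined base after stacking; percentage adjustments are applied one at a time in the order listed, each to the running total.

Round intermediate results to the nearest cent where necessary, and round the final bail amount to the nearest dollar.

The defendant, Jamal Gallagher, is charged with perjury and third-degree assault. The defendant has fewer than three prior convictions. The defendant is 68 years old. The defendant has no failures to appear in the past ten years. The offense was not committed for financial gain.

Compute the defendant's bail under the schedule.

Base amounts from the schedule: perjury $26,000; third-degree assault $80,400.
Stacking rule: sum of all bases. $26,000 + $80,400 = $106,400.
No failures to appear in the past ten years (−40%): $106,400 × 0.6 = $63,840.
Age 65 or older (−35%): $63,840 × 0.65 = $41,496.

$41,496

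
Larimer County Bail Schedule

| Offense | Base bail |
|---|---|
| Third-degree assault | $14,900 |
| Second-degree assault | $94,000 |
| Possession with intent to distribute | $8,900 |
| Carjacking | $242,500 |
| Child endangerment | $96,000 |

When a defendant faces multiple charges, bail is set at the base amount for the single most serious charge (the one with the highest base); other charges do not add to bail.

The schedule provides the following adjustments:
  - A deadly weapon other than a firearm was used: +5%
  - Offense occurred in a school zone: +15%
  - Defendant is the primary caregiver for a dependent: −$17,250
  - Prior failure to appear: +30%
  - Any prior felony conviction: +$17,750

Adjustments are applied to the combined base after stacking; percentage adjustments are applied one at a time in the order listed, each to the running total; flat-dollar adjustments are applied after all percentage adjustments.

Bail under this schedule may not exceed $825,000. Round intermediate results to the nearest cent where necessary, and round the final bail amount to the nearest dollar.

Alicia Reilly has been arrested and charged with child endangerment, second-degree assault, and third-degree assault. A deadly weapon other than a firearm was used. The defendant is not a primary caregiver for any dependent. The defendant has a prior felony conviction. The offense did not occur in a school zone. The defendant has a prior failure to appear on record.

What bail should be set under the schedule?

$148,790

Base amounts from the schedule: child endangerment $96,000; second-degree assault $94,000; third-degree assault $14,900.
Stacking rule: use the highest base only. Highest is child endangerment at $96,000. Combined base = $96,000.
A deadly weapon other than a firearm was used (+5%): $96,000 × 1.05 = $100,800.
Prior failure to appear (+30%): $100,800 × 1.3 = $131,040.
Any prior felony conviction (+$17,750 flat): $131,040 + $17,750 = $148,790.
$148,790 is within the $825,000 maximum.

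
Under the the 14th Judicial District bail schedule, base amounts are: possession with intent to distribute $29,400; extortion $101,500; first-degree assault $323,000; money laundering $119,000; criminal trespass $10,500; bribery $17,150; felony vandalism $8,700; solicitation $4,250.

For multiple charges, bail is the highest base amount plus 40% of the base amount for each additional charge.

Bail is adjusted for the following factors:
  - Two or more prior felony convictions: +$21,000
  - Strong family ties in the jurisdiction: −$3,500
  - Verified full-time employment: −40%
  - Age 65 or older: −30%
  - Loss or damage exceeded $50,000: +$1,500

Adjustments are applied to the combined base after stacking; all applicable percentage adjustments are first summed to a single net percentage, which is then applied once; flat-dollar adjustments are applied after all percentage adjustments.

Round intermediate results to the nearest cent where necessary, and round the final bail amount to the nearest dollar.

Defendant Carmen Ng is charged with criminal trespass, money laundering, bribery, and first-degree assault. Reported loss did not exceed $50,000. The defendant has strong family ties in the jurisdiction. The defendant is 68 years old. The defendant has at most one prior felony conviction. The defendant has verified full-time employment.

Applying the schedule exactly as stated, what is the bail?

$110,998

Base amounts from the schedule: criminal trespass $10,500; money laundering $119,000; bribery $17,150; first-degree assault $323,000.
Stacking rule: highest base plus 40% of each additional charge. Highest is first-degree assault at $323,000. Additional: $10,500 × 40% = $4,200; $119,000 × 40% = $47,600; $17,150 × 40% = $6,860. Combined base = $323,000 + $58,660 = $381,660.
Net percentage adjustment: −40% −30% = −70%. $381,660 × 0.3 = $114,498.
Strong family ties in the jurisdiction (−$3,500 flat): $114,498 − $3,500 = $110,998.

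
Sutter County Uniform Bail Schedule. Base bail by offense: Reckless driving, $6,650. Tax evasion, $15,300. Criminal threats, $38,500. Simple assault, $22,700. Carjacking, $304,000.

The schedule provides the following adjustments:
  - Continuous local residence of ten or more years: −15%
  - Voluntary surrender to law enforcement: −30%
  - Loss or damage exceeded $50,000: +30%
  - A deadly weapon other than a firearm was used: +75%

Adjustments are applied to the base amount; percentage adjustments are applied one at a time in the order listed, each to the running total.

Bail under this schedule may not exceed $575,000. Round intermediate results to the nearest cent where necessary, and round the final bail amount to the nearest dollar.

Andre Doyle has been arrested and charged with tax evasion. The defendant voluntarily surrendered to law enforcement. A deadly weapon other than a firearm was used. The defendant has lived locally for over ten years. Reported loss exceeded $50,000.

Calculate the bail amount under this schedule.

$20,710

Base amounts from the schedule: tax evasion $15,300.
Single charge. Combined base = $15,300.
Continuous local residence of ten or more years (−15%): $15,300 × 0.85 = $13,005.
Voluntary surrender to law enforcement (−30%): $13,005 × 0.7 = $9,103.50.
Loss or damage exceeded $50,000 (+30%): $9,103.50 × 1.3 = $11,834.55.
A deadly weapon other than a firearm was used (+75%): $11,834.55 × 1.75 = $20,710.46.
$20,710.46 is within the $575,000 maximum.
Rounded to the nearest dollar: $20,710.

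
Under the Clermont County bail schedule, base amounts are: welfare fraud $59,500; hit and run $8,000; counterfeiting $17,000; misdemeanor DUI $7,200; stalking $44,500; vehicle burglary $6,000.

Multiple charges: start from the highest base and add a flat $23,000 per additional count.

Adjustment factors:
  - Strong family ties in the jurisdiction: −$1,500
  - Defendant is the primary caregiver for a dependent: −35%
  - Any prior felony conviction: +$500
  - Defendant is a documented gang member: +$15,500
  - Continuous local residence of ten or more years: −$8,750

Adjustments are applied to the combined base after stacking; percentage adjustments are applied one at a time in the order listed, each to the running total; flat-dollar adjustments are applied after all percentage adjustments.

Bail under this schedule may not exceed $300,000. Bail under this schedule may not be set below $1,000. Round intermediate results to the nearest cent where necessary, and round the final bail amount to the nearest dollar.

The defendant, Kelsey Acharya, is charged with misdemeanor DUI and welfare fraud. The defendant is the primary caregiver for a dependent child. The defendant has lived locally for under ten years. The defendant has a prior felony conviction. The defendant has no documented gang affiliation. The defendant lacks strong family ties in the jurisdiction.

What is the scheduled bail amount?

Base amounts from the schedule: misdemeanor DUI $7,200; welfare fraud $59,500.
Stacking rule: highest base plus $23,000 per additional charge. Highest is welfare fraud at $59,500; 1 additional charge → +$23,000. Combined base = $82,500.
Defendant is the primary caregiver for a dependent (−35%): $82,500 × 0.65 = $53,625.
Any prior felony conviction (+$500 flat): $53,625 + $500 = $54,125.
$54,125 is within the $300,000 maximum.
$54,125 is at or above the $1,000 minimum.

$54,125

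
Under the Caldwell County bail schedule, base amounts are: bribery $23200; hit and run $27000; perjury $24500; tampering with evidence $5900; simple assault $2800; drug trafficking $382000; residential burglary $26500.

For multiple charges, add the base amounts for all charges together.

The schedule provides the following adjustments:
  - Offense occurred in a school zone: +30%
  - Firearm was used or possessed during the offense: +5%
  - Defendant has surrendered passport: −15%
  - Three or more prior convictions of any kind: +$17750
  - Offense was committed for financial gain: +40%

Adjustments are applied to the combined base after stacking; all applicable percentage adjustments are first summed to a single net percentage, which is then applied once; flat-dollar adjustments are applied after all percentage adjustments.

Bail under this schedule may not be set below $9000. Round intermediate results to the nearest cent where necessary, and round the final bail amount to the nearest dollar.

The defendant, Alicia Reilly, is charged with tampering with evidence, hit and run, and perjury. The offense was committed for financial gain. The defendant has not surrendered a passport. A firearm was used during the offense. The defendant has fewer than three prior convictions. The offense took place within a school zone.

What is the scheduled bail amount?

$100450

Base amounts from the schedule: tampering with evidence $5900; hit and run $27000; perjury $24500.
Stacking rule: sum of all bases. $5900 + $27000 + $24500 = $57400.
Net percentage adjustment: +30% +5% +40% = +75%. $57400 × 1.75 = $100450.
$100450 is at or above the $9000 minimum.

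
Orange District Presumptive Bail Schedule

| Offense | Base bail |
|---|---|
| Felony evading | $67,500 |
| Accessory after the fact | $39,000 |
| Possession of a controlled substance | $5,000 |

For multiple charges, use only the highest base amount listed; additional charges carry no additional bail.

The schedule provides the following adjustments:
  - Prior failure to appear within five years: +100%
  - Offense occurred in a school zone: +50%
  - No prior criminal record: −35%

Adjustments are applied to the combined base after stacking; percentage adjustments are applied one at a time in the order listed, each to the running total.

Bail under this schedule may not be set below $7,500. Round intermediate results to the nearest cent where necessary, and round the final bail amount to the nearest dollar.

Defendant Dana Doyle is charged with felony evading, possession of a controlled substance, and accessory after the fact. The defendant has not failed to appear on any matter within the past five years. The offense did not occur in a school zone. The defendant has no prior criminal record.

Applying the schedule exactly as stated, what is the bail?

$43,875

Base amounts from the schedule: felony evading $67,500; possession of a controlled substance $5,000; accessory after the fact $39,000.
Stacking rule: use the highest base only. Highest is felony evading at $67,500. Combined base = $67,500.
No prior criminal record (−35%): $67,500 × 0.65 = $43,875.
$43,875 is at or above the $7,500 minimum.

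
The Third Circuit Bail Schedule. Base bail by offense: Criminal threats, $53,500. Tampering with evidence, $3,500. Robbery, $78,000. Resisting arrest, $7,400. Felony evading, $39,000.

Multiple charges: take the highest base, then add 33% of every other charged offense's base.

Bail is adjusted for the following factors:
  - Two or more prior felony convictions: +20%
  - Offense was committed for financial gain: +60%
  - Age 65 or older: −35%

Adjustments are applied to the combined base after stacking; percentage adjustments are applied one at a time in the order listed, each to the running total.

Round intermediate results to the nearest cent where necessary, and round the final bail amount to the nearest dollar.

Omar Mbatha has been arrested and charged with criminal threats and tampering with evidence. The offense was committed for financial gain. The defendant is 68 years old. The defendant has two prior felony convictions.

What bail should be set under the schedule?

$68,209

Base amounts from the schedule: criminal threats $53,500; tampering with evidence $3,500.
Stacking rule: highest base plus 33% of each additional charge. Highest is criminal threats at $53,500. Additional: $3,500 × 33% = $1,155. Combined base = $53,500 + $1,155 = $54,655.
Two or more prior felony convictions (+20%): $54,655 × 1.2 = $65,586.
Offense was committed for financial gain (+60%): $65,586 × 1.6 = $104,937.60.
Age 65 or older (−35%): $104,937.60 × 0.65 = $68,209.44.
Rounded to the nearest dollar: $68,209.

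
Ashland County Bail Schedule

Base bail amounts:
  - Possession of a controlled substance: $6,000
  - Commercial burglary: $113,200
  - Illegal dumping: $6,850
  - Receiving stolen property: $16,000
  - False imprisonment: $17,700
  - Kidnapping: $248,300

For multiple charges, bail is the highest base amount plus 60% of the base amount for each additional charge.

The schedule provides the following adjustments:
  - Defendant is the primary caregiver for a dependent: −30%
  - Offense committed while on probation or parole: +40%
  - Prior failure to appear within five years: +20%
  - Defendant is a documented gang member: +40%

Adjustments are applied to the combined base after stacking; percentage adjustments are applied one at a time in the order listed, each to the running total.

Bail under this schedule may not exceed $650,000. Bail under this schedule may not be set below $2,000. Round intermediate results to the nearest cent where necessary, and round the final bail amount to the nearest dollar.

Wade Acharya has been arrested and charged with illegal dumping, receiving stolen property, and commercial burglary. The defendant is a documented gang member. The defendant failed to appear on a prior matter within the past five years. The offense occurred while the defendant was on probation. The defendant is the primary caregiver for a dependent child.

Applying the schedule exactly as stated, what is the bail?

Base amounts from the schedule: illegal dumping $6,850; receiving stolen property $16,000; commercial burglary $113,200.
Stacking rule: highest base plus 60% of each additional charge. Highest is commercial burglary at $113,200. Additional: $6,850 × 60% = $4,110; $16,000 × 60% = $9,600. Combined base = $113,200 + $13,710 = $126,910.
Defendant is the primary caregiver for a dependent (−30%): $126,910 × 0.7 = $88,837.
Offense committed while on probation or parole (+40%): $88,837 × 1.4 = $124,371.80.
Prior failure to appear within five years (+20%): $124,371.80 × 1.2 = $149,246.16.
Defendant is a documented gang member (+40%): $149,246.16 × 1.4 = $208,944.62.
$208,944.62 is within the $650,000 maximum.
$208,944.62 is at or above the $2,000 minimum.
Rounded to the nearest dollar: $208,945.

$208,945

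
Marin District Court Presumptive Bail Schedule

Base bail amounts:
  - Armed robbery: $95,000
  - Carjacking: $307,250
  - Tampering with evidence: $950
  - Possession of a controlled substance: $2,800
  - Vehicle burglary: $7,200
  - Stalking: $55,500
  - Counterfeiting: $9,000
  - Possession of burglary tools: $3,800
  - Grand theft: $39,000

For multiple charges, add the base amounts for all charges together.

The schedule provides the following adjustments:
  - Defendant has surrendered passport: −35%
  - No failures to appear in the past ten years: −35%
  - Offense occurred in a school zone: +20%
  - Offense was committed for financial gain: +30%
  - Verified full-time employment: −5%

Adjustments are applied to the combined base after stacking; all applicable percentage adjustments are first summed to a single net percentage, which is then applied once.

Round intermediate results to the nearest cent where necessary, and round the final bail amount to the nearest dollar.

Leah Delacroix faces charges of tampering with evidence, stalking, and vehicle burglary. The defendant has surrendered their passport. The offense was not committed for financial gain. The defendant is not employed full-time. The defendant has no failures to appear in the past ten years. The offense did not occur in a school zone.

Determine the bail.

Base amounts from the schedule: tampering with evidence $950; stalking $55,500; vehicle burglary $7,200.
Stacking rule: sum of all bases. $950 + $55,500 + $7,200 = $63,650.
Net percentage adjustment: −35% −35% = −70%. $63,650 × 0.3 = $19,095.

$19,095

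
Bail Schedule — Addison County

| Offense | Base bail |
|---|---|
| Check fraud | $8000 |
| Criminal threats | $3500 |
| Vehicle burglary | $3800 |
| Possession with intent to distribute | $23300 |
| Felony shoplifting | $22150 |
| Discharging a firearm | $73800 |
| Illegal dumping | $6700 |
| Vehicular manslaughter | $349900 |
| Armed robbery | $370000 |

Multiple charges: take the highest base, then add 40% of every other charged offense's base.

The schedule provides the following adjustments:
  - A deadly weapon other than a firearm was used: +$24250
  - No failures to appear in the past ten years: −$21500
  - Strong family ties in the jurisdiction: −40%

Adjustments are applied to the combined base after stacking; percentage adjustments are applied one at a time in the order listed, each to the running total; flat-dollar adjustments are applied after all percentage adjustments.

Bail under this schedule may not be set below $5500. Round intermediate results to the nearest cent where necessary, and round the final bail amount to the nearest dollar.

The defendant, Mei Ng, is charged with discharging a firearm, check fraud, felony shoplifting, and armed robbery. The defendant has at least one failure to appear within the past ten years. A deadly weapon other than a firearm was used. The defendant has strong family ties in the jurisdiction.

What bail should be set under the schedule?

$271198

Base amounts from the schedule: discharging a firearm $73800; check fraud $8000; felony shoplifting $22150; armed robbery $370000.
Stacking rule: highest base plus 40% of each additional charge. Highest is armed robbery at $370000. Additional: $73800 × 40% = $29520; $8000 × 40% = $3200; $22150 × 40% = $8860. Combined base = $370000 + $41580 = $411580.
Strong family ties in the jurisdiction (−40%): $411580 × 0.6 = $246948.
A deadly weapon other than a firearm was used (+$24250 flat): $246948 + $24250 = $271198.
$271198 is at or above the $5500 minimum.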